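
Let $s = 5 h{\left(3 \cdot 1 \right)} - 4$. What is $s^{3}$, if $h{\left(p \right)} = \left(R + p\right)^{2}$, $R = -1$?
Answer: $4096$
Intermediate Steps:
$h{\left(p \right)} = \left(-1 + p\right)^{2}$
$s = 16$ ($s = 5 \left(-1 + 3 \cdot 1\right)^{2} - 4 = 5 \left(-1 + 3\right)^{2} - 4 = 5 \cdot 2^{2} - 4 = 5 \cdot 4 - 4 = 20 - 4 = 16$)
$s^{3} = 16^{3} = 4096$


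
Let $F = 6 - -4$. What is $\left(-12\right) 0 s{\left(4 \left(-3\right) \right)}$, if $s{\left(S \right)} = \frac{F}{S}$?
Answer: $0$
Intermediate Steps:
$F = 10$ ($F = 6 + 4 = 10$)
$s{\left(S \right)} = \frac{10}{S}$
$\left(-12\right) 0 s{\left(4 \left(-3\right) \right)} = \left(-12\right) 0 \frac{10}{4 \left(-3\right)} = 0 \frac{10}{-12} = 0 \cdot 10 \left(- \frac{1}{12}\right) = 0 \left(- \frac{5}{6}\right) = 0$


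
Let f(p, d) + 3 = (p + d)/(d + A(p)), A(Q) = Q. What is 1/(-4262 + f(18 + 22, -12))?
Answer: -1/4264 ≈ -0.00023452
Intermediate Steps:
f(p, d) = -2 (f(p, d) = -3 + (p + d)/(d + p) = -3 + (d + p)/(d + p) = -3 + 1 = -2)
1/(-4262 + f(18 + 22, -12)) = 1/(-4262 - 2) = 1/(-4264) = -1/4264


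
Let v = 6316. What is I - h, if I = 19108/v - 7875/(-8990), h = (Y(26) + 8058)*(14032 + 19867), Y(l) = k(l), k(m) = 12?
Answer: -776662314921089/2839042 ≈ -2.7356e+8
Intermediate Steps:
Y(l) = 12
h = 273564930 (h = (12 + 8058)*(14032 + 19867) = 8070*33899 = 273564930)
I = 11075971/2839042 (I = 19108/6316 - 7875/(-8990) = 19108*(1/6316) - 7875*(-1/8990) = 4777/1579 + 1575/1798 = 11075971/2839042 ≈ 3.9013)
I - h = 11075971/2839042 - 1*273564930 = 11075971/2839042 - 273564930 = -776662314921089/2839042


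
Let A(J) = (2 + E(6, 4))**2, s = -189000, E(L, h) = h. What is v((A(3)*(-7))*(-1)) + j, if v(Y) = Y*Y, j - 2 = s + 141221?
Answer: 15727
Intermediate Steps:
A(J) = 36 (A(J) = (2 + 4)**2 = 6**2 = 36)
j = -47777 (j = 2 + (-189000 + 141221) = 2 - 47779 = -47777)
v(Y) = Y**2
v((A(3)*(-7))*(-1)) + j = ((36*(-7))*(-1))**2 - 47777 = (-252*(-1))**2 - 47777 = 252**2 - 47777 = 63504 - 47777 = 15727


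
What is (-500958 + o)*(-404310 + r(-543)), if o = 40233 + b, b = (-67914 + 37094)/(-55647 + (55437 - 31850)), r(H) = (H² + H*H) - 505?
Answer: -136543608035822/1603 ≈ -8.5180e+10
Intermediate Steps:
r(H) = -505 + 2*H² (r(H) = (H² + H²) - 505 = 2*H² - 505 = -505 + 2*H²)
b = 1541/1603 (b = -30820/(-55647 + 23587) = -30820/(-32060) = -30820*(-1/32060) = 1541/1603 ≈ 0.96132)
o = 64495040/1603 (o = 40233 + 1541/1603 = 64495040/1603 ≈ 40234.)
(-500958 + o)*(-404310 + r(-543)) = (-500958 + 64495040/1603)*(-404310 + (-505 + 2*(-543)²)) = -738540634*(-404310 + (-505 + 2*294849))/1603 = -738540634*(-404310 + (-505 + 589698))/1603 = -738540634*(-404310 + 589193)/1603 = -738540634/1603*184883 = -136543608035822/1603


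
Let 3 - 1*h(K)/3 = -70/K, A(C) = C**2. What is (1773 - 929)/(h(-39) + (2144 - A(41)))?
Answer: 5486/3033 ≈ 1.8088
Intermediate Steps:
h(K) = 9 + 210/K (h(K) = 9 - (-210)/K = 9 + 210/K)
(1773 - 929)/(h(-39) + (2144 - A(41))) = (1773 - 929)/((9 + 210/(-39)) + (2144 - 1*41**2)) = 844/((9 + 210*(-1/39)) + (2144 - 1*1681)) = 844/((9 - 70/13) + (2144 - 1681)) = 844/(47/13 + 463) = 844/(6066/13) = 844*(13/6066) = 5486/3033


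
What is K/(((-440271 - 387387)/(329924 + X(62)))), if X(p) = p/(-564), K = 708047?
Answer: -65875657007239/233399556 ≈ -2.8224e+5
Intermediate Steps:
X(p) = -p/564 (X(p) = p*(-1/564) = -p/564)
K/(((-440271 - 387387)/(329924 + X(62)))) = 708047/(((-440271 - 387387)/(329924 - 1/564*62))) = 708047/((-827658/(329924 - 31/282))) = 708047/((-827658/93038537/282)) = 708047/((-827658*282/93038537)) = 708047/(-233399556/93038537) = 708047*(-93038537/233399556) = -65875657007239/233399556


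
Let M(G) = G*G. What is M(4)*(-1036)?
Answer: -16576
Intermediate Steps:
M(G) = G²
M(4)*(-1036) = 4²*(-1036) = 16*(-1036) = -16576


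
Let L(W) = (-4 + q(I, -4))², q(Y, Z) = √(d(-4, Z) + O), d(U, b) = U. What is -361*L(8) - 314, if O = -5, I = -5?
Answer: -2841 + 8664*I ≈ -2841.0 + 8664.0*I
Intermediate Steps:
q(Y, Z) = 3*I (q(Y, Z) = √(-4 - 5) = √(-9) = 3*I)
L(W) = (-4 + 3*I)²
-361*L(8) - 314 = -361*(7 - 24*I) - 314 = (-2527 + 8664*I) - 314 = -2841 + 8664*I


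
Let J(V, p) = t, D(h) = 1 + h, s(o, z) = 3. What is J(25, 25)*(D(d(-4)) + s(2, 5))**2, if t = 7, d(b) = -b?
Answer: 448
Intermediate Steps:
J(V, p) = 7
J(25, 25)*(D(d(-4)) + s(2, 5))**2 = 7*((1 - 1*(-4)) + 3)**2 = 7*((1 + 4) + 3)**2 = 7*(5 + 3)**2 = 7*8**2 = 7*64 = 448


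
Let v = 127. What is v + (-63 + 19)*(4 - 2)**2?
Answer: -49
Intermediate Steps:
v + (-63 + 19)*(4 - 2)**2 = 127 + (-63 + 19)*(4 - 2)**2 = 127 - 44*2**2 = 127 - 44*4 = 127 - 176 = -49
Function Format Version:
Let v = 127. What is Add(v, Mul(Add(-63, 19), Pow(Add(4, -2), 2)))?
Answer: -49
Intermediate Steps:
Add(v, Mul(Add(-63, 19), Pow(Add(4, -2), 2))) = Add(127, Mul(Add(-63, 19), Pow(Add(4, -2), 2))) = Add(127, Mul(-44, Pow(2, 2))) = Add(127, Mul(-44, 4)) = Add(127, -176) = -49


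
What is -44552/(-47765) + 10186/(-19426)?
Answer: 17224221/42176495 ≈ 0.40838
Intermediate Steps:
-44552/(-47765) + 10186/(-19426) = -44552*(-1/47765) + 10186*(-1/19426) = 44552/47765 - 463/883 = 17224221/42176495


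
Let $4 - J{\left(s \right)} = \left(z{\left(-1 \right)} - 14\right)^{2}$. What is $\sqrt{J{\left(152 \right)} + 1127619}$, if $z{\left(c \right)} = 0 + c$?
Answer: $\sqrt{1127398} \approx 1061.8$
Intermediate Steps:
$z{\left(c \right)} = c$
$J{\left(s \right)} = -221$ ($J{\left(s \right)} = 4 - \left(-1 - 14\right)^{2} = 4 - \left(-15\right)^{2} = 4 - 225 = -221$)
$\sqrt{J{\left(152 \right)} + 1127619} = \sqrt{-221 + 1127619} = \sqrt{1127398}$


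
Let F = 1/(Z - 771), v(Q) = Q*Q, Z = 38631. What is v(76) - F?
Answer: 218679359/37860 ≈ 5776.0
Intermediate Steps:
v(Q) = Q²
F = 1/37860 (F = 1/(38631 - 771) = 1/37860 ≈ 2.6413e-5)
v(76) - F = 76² - 1*1/37860 = 5776 - 1/37860 = 218679359/37860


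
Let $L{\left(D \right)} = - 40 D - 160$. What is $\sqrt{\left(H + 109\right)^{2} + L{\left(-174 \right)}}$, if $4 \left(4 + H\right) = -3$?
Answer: $\frac{\sqrt{282689}}{4} \approx 132.92$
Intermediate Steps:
$L{\left(D \right)} = -160 - 40 D$
$H = - \frac{19}{4}$ ($H = -4 + \frac{1}{4} \left(-3\right) = -4 - \frac{3}{4} = - \frac{19}{4} \approx -4.75$)
$\sqrt{\left(H + 109\right)^{2} + L{\left(-174 \right)}} = \sqrt{\left(- \frac{19}{4} + 109\right)^{2} - -6800} = \sqrt{\left(\frac{417}{4}\right)^{2} + \left(-160 + 6960\right)} = \sqrt{\frac{173889}{16} + 6800} = \sqrt{\frac{282689}{16}} = \frac{\sqrt{282689}}{4}$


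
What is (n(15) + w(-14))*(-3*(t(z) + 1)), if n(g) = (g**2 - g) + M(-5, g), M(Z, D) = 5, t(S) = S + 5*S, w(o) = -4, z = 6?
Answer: -23421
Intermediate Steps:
t(S) = 6*S
n(g) = 5 + g**2 - g (n(g) = (g**2 - g) + 5 = 5 + g**2 - g)
(n(15) + w(-14))*(-3*(t(z) + 1)) = ((5 + 15**2 - 1*15) - 4)*(-3*(6*6 + 1)) = ((5 + 225 - 15) - 4)*(-3*(36 + 1)) = (215 - 4)*(-3*37) = 211*(-111) = -23421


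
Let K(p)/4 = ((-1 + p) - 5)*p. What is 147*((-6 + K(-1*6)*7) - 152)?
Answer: 273126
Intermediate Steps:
K(p) = 4*p*(-6 + p) (K(p) = 4*(((-1 + p) - 5)*p) = 4*((-6 + p)*p) = 4*(p*(-6 + p)) = 4*p*(-6 + p))
147*((-6 + K(-1*6)*7) - 152) = 147*((-6 + (4*(-1*6)*(-6 - 1*6))*7) - 152) = 147*((-6 + (4*(-6)*(-6 - 6))*7) - 152) = 147*((-6 + (4*(-6)*(-12))*7) - 152) = 147*((-6 + 288*7) - 152) = 147*((-6 + 2016) - 152) = 147*(2010 - 152) = 147*1858 = 273126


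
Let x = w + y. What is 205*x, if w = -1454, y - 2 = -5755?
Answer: -1477435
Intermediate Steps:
y = -5753 (y = 2 - 5755 = -5753)
x = -7207 (x = -1454 - 5753 = -7207)
205*x = 205*(-7207) = -1477435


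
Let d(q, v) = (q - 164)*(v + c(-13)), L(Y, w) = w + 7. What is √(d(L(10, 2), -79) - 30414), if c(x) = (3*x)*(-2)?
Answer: I*√30259 ≈ 173.95*I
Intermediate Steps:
L(Y, w) = 7 + w
c(x) = -6*x
d(q, v) = (-164 + q)*(78 + v) (d(q, v) = (q - 164)*(v - 6*(-13)) = (-164 + q)*(v + 78) = (-164 + q)*(78 + v))
√(d(L(10, 2), -79) - 30414) = √((-12792 - 164*(-79) + 78*(7 + 2) + (7 + 2)*(-79)) - 30414) = √((-12792 + 12956 + 78*9 + 9*(-79)) - 30414) = √((-12792 + 12956 + 702 - 711) - 30414) = √(155 - 30414) = √(-30259) = I*√30259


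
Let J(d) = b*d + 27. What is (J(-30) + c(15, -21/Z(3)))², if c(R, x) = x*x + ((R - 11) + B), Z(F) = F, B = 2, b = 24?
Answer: 407044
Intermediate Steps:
J(d) = 27 + 24*d (J(d) = 24*d + 27 = 27 + 24*d)
c(R, x) = -9 + R + x² (c(R, x) = x*x + ((R - 11) + 2) = x² + ((-11 + R) + 2) = x² + (-9 + R) = -9 + R + x²)
(J(-30) + c(15, -21/Z(3)))² = ((27 + 24*(-30)) + (-9 + 15 + (-21/3)²))² = ((27 - 720) + (-9 + 15 + (-21*⅓)²))² = (-693 + (-9 + 15 + (-7)²))² = (-693 + (-9 + 15 + 49))² = (-693 + 55)² = (-638)² = 407044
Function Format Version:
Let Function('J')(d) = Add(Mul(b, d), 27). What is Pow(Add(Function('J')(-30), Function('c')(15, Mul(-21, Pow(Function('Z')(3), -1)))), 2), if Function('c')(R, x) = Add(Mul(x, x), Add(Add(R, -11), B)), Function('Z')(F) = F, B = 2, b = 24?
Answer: 407044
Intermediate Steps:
Function('J')(d) = Add(27, Mul(24, d)) (Function('J')(d) = Add(Mul(24, d), 27) = Add(27, Mul(24, d)))
Function('c')(R, x) = Add(-9, R, Pow(x, 2)) (Function('c')(R, x) = Add(Mul(x, x), Add(Add(R, -11), 2)) = Add(Pow(x, 2), Add(Add(-11, R), 2)) = Add(Pow(x, 2), Add(-9, R)) = Add(-9, R, Pow(x, 2)))
Pow(Add(Function('J')(-30), Function('c')(15, Mul(-21, Pow(Function('Z')(3), -1)))), 2) = Pow(Add(Add(27, Mul(24, -30)), Add(-9, 15, Pow(Mul(-21, Pow(3, -1)), 2))), 2) = Pow(Add(Add(27, -720), Add(-9, 15, Pow(Mul(-21, Rational(1, 3)), 2))), 2) = Pow(Add(-693, Add(-9, 15, Pow(-7, 2))), 2) = Pow(Add(-693, Add(-9, 15, 49)), 2) = Pow(Add(-693, 55), 2) = Pow(-638, 2) = 407044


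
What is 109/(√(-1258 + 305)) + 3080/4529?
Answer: 440/647 - 109*I*√953/953 ≈ 0.68006 - 3.5309*I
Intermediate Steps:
109/(√(-1258 + 305)) + 3080/4529 = 109/(√(-953)) + 3080*(1/4529) = 109/((I*√953)) + 440/647 = 109*(-I*√953/953) + 440/647 = -109*I*√953/953 + 440/647 = 440/647 - 109*I*√953/953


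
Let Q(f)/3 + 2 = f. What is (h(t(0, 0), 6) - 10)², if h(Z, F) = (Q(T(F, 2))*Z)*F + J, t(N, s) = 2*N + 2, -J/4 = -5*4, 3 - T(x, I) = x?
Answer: 12100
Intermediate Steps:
T(x, I) = 3 - x
J = 80 (J = -(-20)*4 = -4*(-20) = 80)
Q(f) = -6 + 3*f
t(N, s) = 2 + 2*N
h(Z, F) = 80 + F*Z*(3 - 3*F) (h(Z, F) = ((-6 + 3*(3 - F))*Z)*F + 80 = ((-6 + (9 - 3*F))*Z)*F + 80 = ((3 - 3*F)*Z)*F + 80 = (Z*(3 - 3*F))*F + 80 = F*Z*(3 - 3*F) + 80 = 80 + F*Z*(3 - 3*F))
(h(t(0, 0), 6) - 10)² = ((80 - 3*6*(2 + 2*0)*(-1 + 6)) - 10)² = ((80 - 3*6*(2 + 0)*5) - 10)² = ((80 - 3*6*2*5) - 10)² = ((80 - 180) - 10)² = (-100 - 10)² = (-110)² = 12100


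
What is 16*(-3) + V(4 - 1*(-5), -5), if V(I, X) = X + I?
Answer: -44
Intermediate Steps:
V(I, X) = I + X
16*(-3) + V(4 - 1*(-5), -5) = 16*(-3) + ((4 - 1*(-5)) - 5) = -48 + ((4 + 5) - 5) = -48 + (9 - 5) = -48 + 4 = -44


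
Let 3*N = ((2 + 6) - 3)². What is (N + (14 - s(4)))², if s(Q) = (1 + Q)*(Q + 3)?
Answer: 1444/9 ≈ 160.44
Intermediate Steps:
s(Q) = (1 + Q)*(3 + Q)
N = 25/3 (N = ((2 + 6) - 3)²/3 = (8 - 3)²/3 = (⅓)*5² = (⅓)*25 = 25/3 ≈ 8.3333)
(N + (14 - s(4)))² = (25/3 + (14 - (3 + 4² + 4*4)))² = (25/3 + (14 - (3 + 16 + 16)))² = (25/3 + (14 - 1*35))² = (25/3 + (14 - 35))² = (25/3 - 21)² = (-38/3)² = 1444/9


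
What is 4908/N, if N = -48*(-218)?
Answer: 409/872 ≈ 0.46904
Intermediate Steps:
N = 10464
4908/N = 4908/10464 = 4908*(1/10464) = 409/872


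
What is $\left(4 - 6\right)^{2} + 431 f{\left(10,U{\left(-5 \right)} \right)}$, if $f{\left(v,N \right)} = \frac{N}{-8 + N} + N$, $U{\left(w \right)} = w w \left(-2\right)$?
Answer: $- \frac{614059}{29} \approx -21174.0$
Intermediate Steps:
$U{\left(w \right)} = - 2 w^{2}$ ($U{\left(w \right)} = w^{2} \left(-2\right) = - 2 w^{2}$)
$f{\left(v,N \right)} = N + \frac{N}{-8 + N}$ ($f{\left(v,N \right)} = \frac{N}{-8 + N} + N = N + \frac{N}{-8 + N}$)
$\left(4 - 6\right)^{2} + 431 f{\left(10,U{\left(-5 \right)} \right)} = \left(4 - 6\right)^{2} + 431 \frac{- 2 \left(-5\right)^{2} \left(-7 - 2 \left(-5\right)^{2}\right)}{-8 - 2 \left(-5\right)^{2}} = \left(-2\right)^{2} + 431 \frac{\left(-2\right) 25 \left(-7 - 50\right)}{-8 - 50} = 4 + 431 \left(- \frac{50 \left(-7 - 50\right)}{-8 - 50}\right) = 4 + 431 \left(\left(-50\right) \frac{1}{-58} \left(-57\right)\right) = 4 + 431 \left(\left(-50\right) \left(- \frac{1}{58}\right) \left(-57\right)\right) = 4 + 431 \left(- \frac{1425}{29}\right) = 4 - \frac{614175}{29} = - \frac{614059}{29}$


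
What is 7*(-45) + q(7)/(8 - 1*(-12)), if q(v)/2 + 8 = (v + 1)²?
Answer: -1547/5 ≈ -309.40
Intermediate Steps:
q(v) = -16 + 2*(1 + v)² (q(v) = -16 + 2*(v + 1)² = -16 + 2*(1 + v)²)
7*(-45) + q(7)/(8 - 1*(-12)) = 7*(-45) + (-16 + 2*(1 + 7)²)/(8 - 1*(-12)) = -315 + (-16 + 2*8²)/(8 + 12) = -315 + (-16 + 2*64)/20 = -315 + (-16 + 128)*(1/20) = -315 + 112*(1/20) = -315 + 28/5 = -1547/5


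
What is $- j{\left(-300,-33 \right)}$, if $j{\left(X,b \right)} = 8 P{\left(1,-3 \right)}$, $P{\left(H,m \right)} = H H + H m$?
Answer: $16$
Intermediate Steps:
$P{\left(H,m \right)} = H^{2} + H m$
$j{\left(X,b \right)} = -16$ ($j{\left(X,b \right)} = 8 \cdot 1 \left(1 - 3\right) = 8 \cdot 1 \left(-2\right) = 8 \left(-2\right) = -16$)
$- j{\left(-300,-33 \right)} = \left(-1\right) \left(-16\right) = 16$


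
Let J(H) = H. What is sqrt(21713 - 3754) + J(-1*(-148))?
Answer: 148 + sqrt(17959) ≈ 282.01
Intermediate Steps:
sqrt(21713 - 3754) + J(-1*(-148)) = sqrt(21713 - 3754) - 1*(-148) = sqrt(17959) + 148 = 148 + sqrt(17959)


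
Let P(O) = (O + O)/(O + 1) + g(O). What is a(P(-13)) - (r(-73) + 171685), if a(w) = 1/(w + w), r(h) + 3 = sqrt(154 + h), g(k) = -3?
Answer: -858458/5 ≈ -1.7169e+5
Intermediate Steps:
r(h) = -3 + sqrt(154 + h)
P(O) = -3 + 2*O/(1 + O) (P(O) = (O + O)/(O + 1) - 3 = (2*O)/(1 + O) - 3 = 2*O/(1 + O) - 3 = -3 + 2*O/(1 + O))
a(w) = 1/(2*w)
a(P(-13)) - (r(-73) + 171685) = 1/(2*(((-3 - 1*(-13))/(1 - 13)))) - ((-3 + sqrt(154 - 73)) + 171685) = 1/(2*(((-3 + 13)/(-12)))) - ((-3 + sqrt(81)) + 171685) = 1/(2*((-1/12*10))) - ((-3 + 9) + 171685) = 1/(2*(-5/6)) - (6 + 171685) = (1/2)*(-6/5) - 1*171691 = -3/5 - 171691 = -858458/5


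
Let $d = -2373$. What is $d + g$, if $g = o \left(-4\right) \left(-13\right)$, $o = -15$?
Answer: $-3153$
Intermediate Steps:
$g = -780$ ($g = \left(-15\right) \left(-4\right) \left(-13\right) = 60 \left(-13\right) = -780$)
$d + g = -2373 - 780 = -3153$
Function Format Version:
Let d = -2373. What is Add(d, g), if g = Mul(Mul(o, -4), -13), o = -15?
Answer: -3153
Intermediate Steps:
g = -780 (g = Mul(Mul(-15, -4), -13) = Mul(60, -13) = -780)
Add(d, g) = Add(-2373, -780) = -3153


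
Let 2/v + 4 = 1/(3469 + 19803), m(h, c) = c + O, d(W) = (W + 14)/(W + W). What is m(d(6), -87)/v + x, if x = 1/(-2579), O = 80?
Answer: 1680453067/120036976 ≈ 13.999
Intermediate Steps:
d(W) = (14 + W)/(2*W) (d(W) = (14 + W)/((2*W)) = (14 + W)*(1/(2*W)) = (14 + W)/(2*W))
m(h, c) = 80 + c (m(h, c) = c + 80 = 80 + c)
x = -1/2579 ≈ -0.00038775
v = -46544/93087 (v = 2/(-4 + 1/(3469 + 19803)) = 2/(-4 + 1/23272) = 2/(-93087/23272) = 2*(-23272/93087) = -46544/93087 ≈ -0.50001)
m(d(6), -87)/v + x = (80 - 87)/(-46544/93087) - 1/2579 = -7*(-93087/46544) - 1/2579 = 651609/46544 - 1/2579 = 1680453067/120036976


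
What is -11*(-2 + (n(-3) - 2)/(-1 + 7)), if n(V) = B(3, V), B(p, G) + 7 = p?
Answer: 33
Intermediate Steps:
B(p, G) = -7 + p
n(V) = -4 (n(V) = -7 + 3 = -4)
-11*(-2 + (n(-3) - 2)/(-1 + 7)) = -11*(-2 + (-4 - 2)/(-1 + 7)) = -11*(-2 - 6/6) = -11*(-2 - 6*1/6) = -11*(-2 - 1) = -11*(-3) = 33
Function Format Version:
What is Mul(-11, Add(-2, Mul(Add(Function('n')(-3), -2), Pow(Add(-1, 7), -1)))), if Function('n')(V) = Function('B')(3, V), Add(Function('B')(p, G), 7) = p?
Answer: 33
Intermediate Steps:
Function('B')(p, G) = Add(-7, p)
Function('n')(V) = -4 (Function('n')(V) = Add(-7, 3) = -4)
Mul(-11, Add(-2, Mul(Add(Function('n')(-3), -2), Pow(Add(-1, 7), -1)))) = Mul(-11, Add(-2, Mul(Add(-4, -2), Pow(Add(-1, 7), -1)))) = Mul(-11, Add(-2, Mul(-6, Pow(6, -1)))) = Mul(-11, Add(-2, Mul(-6, Rational(1, 6)))) = Mul(-11, Add(-2, -1)) = Mul(-11, -3) = 33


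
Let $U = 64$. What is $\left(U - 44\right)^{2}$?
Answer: $400$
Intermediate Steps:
$\left(U - 44\right)^{2} = \left(64 - 44\right)^{2} = 20^{2} = 400$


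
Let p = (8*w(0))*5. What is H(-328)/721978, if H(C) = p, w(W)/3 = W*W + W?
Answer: 0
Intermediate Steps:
w(W) = 3*W + 3*W² (w(W) = 3*(W*W + W) = 3*(W² + W) = 3*(W + W²) = 3*W + 3*W²)
p = 0 (p = (8*(3*0*(1 + 0)))*5 = (8*(3*0*1))*5 = (8*0)*5 = 0*5 = 0)
H(C) = 0
H(-328)/721978 = 0/721978 = 0*(1/721978) = 0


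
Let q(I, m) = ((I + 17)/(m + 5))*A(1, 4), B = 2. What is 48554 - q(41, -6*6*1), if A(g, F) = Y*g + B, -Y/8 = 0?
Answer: 1505290/31 ≈ 48558.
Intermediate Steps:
Y = 0 (Y = -8*0 = 0)
A(g, F) = 2 (A(g, F) = 0*g + 2 = 0 + 2 = 2)
q(I, m) = 2*(17 + I)/(5 + m) (q(I, m) = ((I + 17)/(m + 5))*2 = ((17 + I)/(5 + m))*2 = 2*(17 + I)/(5 + m))
48554 - q(41, -6*6*1) = 48554 - 2*(17 + 41)/(5 - 6*6*1) = 48554 - 2*58/(5 - 36*1) = 48554 - 2*58/(5 - 36) = 48554 - 2*58/(-31) = 48554 - 2*(-1)*58/31 = 48554 - 1*(-116/31) = 48554 + 116/31 = 1505290/31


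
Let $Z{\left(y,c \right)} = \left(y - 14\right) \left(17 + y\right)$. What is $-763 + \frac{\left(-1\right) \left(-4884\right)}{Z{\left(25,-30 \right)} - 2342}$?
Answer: $- \frac{359831}{470} \approx -765.6$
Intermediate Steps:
$Z{\left(y,c \right)} = \left(-14 + y\right) \left(17 + y\right)$
$-763 + \frac{\left(-1\right) \left(-4884\right)}{Z{\left(25,-30 \right)} - 2342} = -763 + \frac{\left(-1\right) \left(-4884\right)}{\left(-238 + 25^{2} + 3 \cdot 25\right) - 2342} = -763 + \frac{4884}{\left(-238 + 625 + 75\right) - 2342} = -763 + \frac{4884}{462 - 2342} = -763 + \frac{4884}{-1880} = -763 + 4884 \left(- \frac{1}{1880}\right) = -763 - \frac{1221}{470} = - \frac{359831}{470}$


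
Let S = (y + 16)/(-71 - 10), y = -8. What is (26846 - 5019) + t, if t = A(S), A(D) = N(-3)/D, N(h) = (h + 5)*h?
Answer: 87551/4 ≈ 21888.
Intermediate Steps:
N(h) = h*(5 + h) (N(h) = (5 + h)*h = h*(5 + h))
S = -8/81 (S = (-8 + 16)/(-71 - 10) = 8/(-81) = 8*(-1/81) = -8/81 ≈ -0.098765)
A(D) = -6/D (A(D) = (-3*(5 - 3))/D = (-3*2)/D = -6/D)
t = 243/4 (t = -6/(-8/81) = -6*(-81/8) = 243/4 ≈ 60.750)
(26846 - 5019) + t = (26846 - 5019) + 243/4 = 21827 + 243/4 = 87551/4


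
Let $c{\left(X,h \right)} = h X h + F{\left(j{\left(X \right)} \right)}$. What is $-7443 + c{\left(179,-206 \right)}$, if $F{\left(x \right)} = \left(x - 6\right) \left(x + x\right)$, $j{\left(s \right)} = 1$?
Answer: $7588591$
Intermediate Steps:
$F{\left(x \right)} = 2 x \left(-6 + x\right)$ ($F{\left(x \right)} = \left(-6 + x\right) 2 x = 2 x \left(-6 + x\right)$)
$c{\left(X,h \right)} = -10 + X h^{2}$ ($c{\left(X,h \right)} = h X h + 2 \cdot 1 \left(-6 + 1\right) = X h h + 2 \cdot 1 \left(-5\right) = X h^{2} - 10 = -10 + X h^{2}$)
$-7443 + c{\left(179,-206 \right)} = -7443 - \left(10 - 179 \left(-206\right)^{2}\right) = -7443 + \left(-10 + 179 \cdot 42436\right) = -7443 + \left(-10 + 7596044\right) = -7443 + 7596034 = 7588591$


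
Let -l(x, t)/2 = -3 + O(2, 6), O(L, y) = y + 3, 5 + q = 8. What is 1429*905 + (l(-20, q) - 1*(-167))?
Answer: 1293400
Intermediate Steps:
q = 3 (q = -5 + 8 = 3)
O(L, y) = 3 + y
l(x, t) = -12 (l(x, t) = -2*(-3 + (3 + 6)) = -2*(-3 + 9) = -2*6 = -12)
1429*905 + (l(-20, q) - 1*(-167)) = 1429*905 + (-12 - 1*(-167)) = 1293245 + (-12 + 167) = 1293245 + 155 = 1293400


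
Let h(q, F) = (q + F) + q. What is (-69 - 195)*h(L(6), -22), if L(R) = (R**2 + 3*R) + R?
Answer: -25872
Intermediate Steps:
L(R) = R**2 + 4*R
h(q, F) = F + 2*q (h(q, F) = (F + q) + q = F + 2*q)
(-69 - 195)*h(L(6), -22) = (-69 - 195)*(-22 + 2*(6*(4 + 6))) = -264*(-22 + 2*(6*10)) = -264*(-22 + 2*60) = -264*(-22 + 120) = -264*98 = -25872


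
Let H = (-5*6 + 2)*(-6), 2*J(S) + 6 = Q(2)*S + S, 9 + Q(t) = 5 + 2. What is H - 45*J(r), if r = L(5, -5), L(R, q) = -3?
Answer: 471/2 ≈ 235.50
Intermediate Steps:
r = -3
Q(t) = -2 (Q(t) = -9 + (5 + 2) = -9 + 7 = -2)
J(S) = -3 - S/2 (J(S) = -3 + (-2*S + S)/2 = -3 + (-S)/2 = -3 - S/2)
H = 168 (H = (-30 + 2)*(-6) = -28*(-6) = 168)
H - 45*J(r) = 168 - 45*(-3 - ½*(-3)) = 168 - 45*(-3 + 3/2) = 168 - 45*(-3/2) = 168 + 135/2 = 471/2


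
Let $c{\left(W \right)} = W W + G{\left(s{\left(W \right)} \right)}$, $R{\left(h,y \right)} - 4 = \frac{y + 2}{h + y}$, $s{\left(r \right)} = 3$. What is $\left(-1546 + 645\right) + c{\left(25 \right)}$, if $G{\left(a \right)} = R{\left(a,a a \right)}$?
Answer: $- \frac{3253}{12} \approx -271.08$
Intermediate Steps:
$R{\left(h,y \right)} = 4 + \frac{2 + y}{h + y}$ ($R{\left(h,y \right)} = 4 + \frac{y + 2}{h + y} = 4 + \frac{2 + y}{h + y}$)
$G{\left(a \right)} = \frac{2 + 4 a + 5 a^{2}}{a + a^{2}}$ ($G{\left(a \right)} = \frac{2 + 4 a + 5 a a}{a + a a} = \frac{2 + 4 a + 5 a^{2}}{a + a^{2}}$)
$c{\left(W \right)} = \frac{59}{12} + W^{2}$ ($c{\left(W \right)} = W W + \frac{2 + 4 \cdot 3 + 5 \cdot 3^{2}}{3 \left(1 + 3\right)} = W^{2} + \frac{2 + 12 + 5 \cdot 9}{3 \cdot 4} = W^{2} + \frac{1}{3} \cdot \frac{1}{4} \left(2 + 12 + 45\right) = W^{2} + \frac{1}{3} \cdot \frac{1}{4} \cdot 59 = W^{2} + \frac{59}{12} = \frac{59}{12} + W^{2}$)
$\left(-1546 + 645\right) + c{\left(25 \right)} = \left(-1546 + 645\right) + \left(\frac{59}{12} + 25^{2}\right) = -901 + \left(\frac{59}{12} + 625\right) = -901 + \frac{7559}{12} = - \frac{3253}{12}$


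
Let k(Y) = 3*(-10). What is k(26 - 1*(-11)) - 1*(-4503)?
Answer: 4473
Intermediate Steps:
k(Y) = -30
k(26 - 1*(-11)) - 1*(-4503) = -30 - 1*(-4503) = -30 + 4503 = 4473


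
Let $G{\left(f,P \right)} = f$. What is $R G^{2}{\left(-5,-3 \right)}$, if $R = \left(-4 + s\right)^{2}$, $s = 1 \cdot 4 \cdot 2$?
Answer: $400$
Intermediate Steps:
$s = 8$ ($s = 4 \cdot 2 = 8$)
$R = 16$ ($R = \left(-4 + 8\right)^{2} = 4^{2} = 16$)
$R G^{2}{\left(-5,-3 \right)} = 16 \left(-5\right)^{2} = 16 \cdot 25 = 400$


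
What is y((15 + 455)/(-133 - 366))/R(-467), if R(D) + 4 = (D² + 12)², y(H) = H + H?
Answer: -940/23736455052303 ≈ -3.9602e-11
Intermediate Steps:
y(H) = 2*H
R(D) = -4 + (12 + D²)² (R(D) = -4 + (D² + 12)² = -4 + (12 + D²)²)
y((15 + 455)/(-133 - 366))/R(-467) = (2*((15 + 455)/(-133 - 366)))/(-4 + (12 + (-467)²)²) = (2*(470/(-499)))/(-4 + (12 + 218089)²) = (2*(470*(-1/499)))/(-4 + 218101²) = (2*(-470/499))/(-4 + 47568046201) = -940/499/47568046197 = -940/499*1/47568046197 = -940/23736455052303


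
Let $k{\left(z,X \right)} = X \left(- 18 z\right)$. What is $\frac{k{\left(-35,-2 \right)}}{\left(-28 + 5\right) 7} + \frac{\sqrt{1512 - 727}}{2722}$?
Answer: $\frac{180}{23} + \frac{\sqrt{785}}{2722} \approx 7.8364$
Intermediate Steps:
$k{\left(z,X \right)} = - 18 X z$
$\frac{k{\left(-35,-2 \right)}}{\left(-28 + 5\right) 7} + \frac{\sqrt{1512 - 727}}{2722} = \frac{\left(-18\right) \left(-2\right) \left(-35\right)}{\left(-28 + 5\right) 7} + \frac{\sqrt{1512 - 727}}{2722} = - \frac{1260}{\left(-23\right) 7} + \sqrt{785} \cdot \frac{1}{2722} = - \frac{1260}{-161} + \frac{\sqrt{785}}{2722} = \left(-1260\right) \left(- \frac{1}{161}\right) + \frac{\sqrt{785}}{2722} = \frac{180}{23} + \frac{\sqrt{785}}{2722}$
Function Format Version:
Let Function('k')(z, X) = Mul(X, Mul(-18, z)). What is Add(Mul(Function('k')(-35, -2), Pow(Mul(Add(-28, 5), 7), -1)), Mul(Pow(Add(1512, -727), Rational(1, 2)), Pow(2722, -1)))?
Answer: Add(Rational(180, 23), Mul(Rational(1, 2722), Pow(785, Rational(1, 2)))) ≈ 7.8364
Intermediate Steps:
Function('k')(z, X) = Mul(-18, X, z)
Add(Mul(Function('k')(-35, -2), Pow(Mul(Add(-28, 5), 7), -1)), Mul(Pow(Add(1512, -727), Rational(1, 2)), Pow(2722, -1))) = Add(Mul(Mul(-18, -2, -35), Pow(Mul(Add(-28, 5), 7), -1)), Mul(Pow(Add(1512, -727), Rational(1, 2)), Pow(2722, -1))) = Add(Mul(-1260, Pow(Mul(-23, 7), -1)), Mul(Pow(785, Rational(1, 2)), Rational(1, 2722))) = Add(Mul(-1260, Pow(-161, -1)), Mul(Rational(1, 2722), Pow(785, Rational(1, 2)))) = Add(Mul(-1260, Rational(-1, 161)), Mul(Rational(1, 2722), Pow(785, Rational(1, 2)))) = Add(Rational(180, 23), Mul(Rational(1, 2722), Pow(785, Rational(1, 2))))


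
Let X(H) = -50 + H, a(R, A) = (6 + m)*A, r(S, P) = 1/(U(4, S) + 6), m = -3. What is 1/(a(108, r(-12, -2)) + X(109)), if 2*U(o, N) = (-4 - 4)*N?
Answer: 18/1063 ≈ 0.016933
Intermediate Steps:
U(o, N) = -4*N (U(o, N) = ((-4 - 4)*N)/2 = (-8*N)/2 = -4*N)
r(S, P) = 1/(6 - 4*S) (r(S, P) = 1/(-4*S + 6) = 1/(6 - 4*S))
a(R, A) = 3*A (a(R, A) = (6 - 3)*A = 3*A)
1/(a(108, r(-12, -2)) + X(109)) = 1/(3*(-1/(-6 + 4*(-12))) + (-50 + 109)) = 1/(3*(-1/(-6 - 48)) + 59) = 1/(3*(-1/(-54)) + 59) = 1/(3*(-1*(-1/54)) + 59) = 1/(3*(1/54) + 59) = 1/(1/18 + 59) = 1/(1063/18) = 18/1063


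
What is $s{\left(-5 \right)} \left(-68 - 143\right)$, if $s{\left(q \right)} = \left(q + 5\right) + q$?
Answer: $1055$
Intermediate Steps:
$s{\left(q \right)} = 5 + 2 q$ ($s{\left(q \right)} = \left(5 + q\right) + q = 5 + 2 q$)
$s{\left(-5 \right)} \left(-68 - 143\right) = \left(5 + 2 \left(-5\right)\right) \left(-68 - 143\right) = \left(5 - 10\right) \left(-211\right) = \left(-5\right) \left(-211\right) = 1055$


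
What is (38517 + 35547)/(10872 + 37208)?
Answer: 4629/3005 ≈ 1.5404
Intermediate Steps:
(38517 + 35547)/(10872 + 37208) = 74064/48080 = 74064*(1/48080) = 4629/3005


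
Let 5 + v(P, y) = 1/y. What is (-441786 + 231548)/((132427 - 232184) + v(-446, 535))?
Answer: 16068190/7624667 ≈ 2.1074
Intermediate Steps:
v(P, y) = -5 + 1/y
(-441786 + 231548)/((132427 - 232184) + v(-446, 535)) = (-441786 + 231548)/((132427 - 232184) + (-5 + 1/535)) = -210238/(-99757 + (-5 + 1/535)) = -210238/(-99757 - 2674/535) = -210238/(-53372669/535) = -210238*(-535/53372669) = 16068190/7624667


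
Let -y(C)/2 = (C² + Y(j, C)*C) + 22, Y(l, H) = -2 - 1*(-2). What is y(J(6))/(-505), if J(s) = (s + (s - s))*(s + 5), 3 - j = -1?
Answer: 8756/505 ≈ 17.339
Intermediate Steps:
j = 4 (j = 3 - 1*(-1) = 3 + 1 = 4)
Y(l, H) = 0 (Y(l, H) = -2 + 2 = 0)
J(s) = s*(5 + s) (J(s) = (s + 0)*(5 + s) = s*(5 + s))
y(C) = -44 - 2*C² (y(C) = -2*((C² + 0*C) + 22) = -2*((C² + 0) + 22) = -2*(C² + 22) = -2*(22 + C²) = -44 - 2*C²)
y(J(6))/(-505) = (-44 - 2*36*(5 + 6)²)/(-505) = (-44 - 2*(6*11)²)*(-1/505) = (-44 - 2*66²)*(-1/505) = (-44 - 2*4356)*(-1/505) = (-44 - 8712)*(-1/505) = -8756*(-1/505) = 8756/505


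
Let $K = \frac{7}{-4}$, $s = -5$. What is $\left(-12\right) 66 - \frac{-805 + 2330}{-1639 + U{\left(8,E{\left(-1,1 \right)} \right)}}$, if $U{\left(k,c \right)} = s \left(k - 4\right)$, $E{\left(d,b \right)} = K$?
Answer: $- \frac{1312403}{1659} \approx -791.08$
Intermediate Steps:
$K = - \frac{7}{4}$ ($K = 7 \left(- \frac{1}{4}\right) = - \frac{7}{4} \approx -1.75$)
$E{\left(d,b \right)} = - \frac{7}{4}$
$U{\left(k,c \right)} = 20 - 5 k$ ($U{\left(k,c \right)} = - 5 \left(k - 4\right) = - 5 \left(-4 + k\right) = 20 - 5 k$)
$\left(-12\right) 66 - \frac{-805 + 2330}{-1639 + U{\left(8,E{\left(-1,1 \right)} \right)}} = \left(-12\right) 66 - \frac{-805 + 2330}{-1639 + \left(20 - 40\right)} = -792 - \frac{1525}{-1639 + \left(20 - 40\right)} = -792 - \frac{1525}{-1639 - 20} = -792 - \frac{1525}{-1659} = -792 - 1525 \left(- \frac{1}{1659}\right) = -792 - - \frac{1525}{1659} = -792 + \frac{1525}{1659} = - \frac{1312403}{1659}$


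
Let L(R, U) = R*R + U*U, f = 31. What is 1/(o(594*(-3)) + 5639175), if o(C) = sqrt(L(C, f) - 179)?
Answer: 5639175/31800291504319 - sqrt(3176306)/31800291504319 ≈ 1.7727e-7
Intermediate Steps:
L(R, U) = R**2 + U**2
o(C) = sqrt(782 + C**2) (o(C) = sqrt((C**2 + 31**2) - 179) = sqrt((C**2 + 961) - 179) = sqrt((961 + C**2) - 179) = sqrt(782 + C**2))
1/(o(594*(-3)) + 5639175) = 1/(sqrt(782 + (594*(-3))**2) + 5639175) = 1/(sqrt(782 + (-1782)**2) + 5639175) = 1/(sqrt(782 + 3175524) + 5639175) = 1/(sqrt(3176306) + 5639175) = 1/(5639175 + sqrt(3176306))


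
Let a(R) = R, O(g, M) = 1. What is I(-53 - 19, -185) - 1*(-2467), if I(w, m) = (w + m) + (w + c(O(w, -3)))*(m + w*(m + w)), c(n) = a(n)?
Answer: -1298439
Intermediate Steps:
c(n) = n
I(w, m) = m + w + (1 + w)*(m + w*(m + w)) (I(w, m) = (w + m) + (w + 1)*(m + w*(m + w)) = (m + w) + (1 + w)*(m + w*(m + w)) = m + w + (1 + w)*(m + w*(m + w)))
I(-53 - 19, -185) - 1*(-2467) = ((-53 - 19) + (-53 - 19)**2 + (-53 - 19)**3 + 2*(-185) - 185*(-53 - 19)**2 + 2*(-185)*(-53 - 19)) - 1*(-2467) = (-72 + (-72)**2 + (-72)**3 - 370 - 185*(-72)**2 + 2*(-185)*(-72)) + 2467 = (-72 + 5184 - 373248 - 370 - 185*5184 + 26640) + 2467 = (-72 + 5184 - 373248 - 370 - 959040 + 26640) + 2467 = -1300906 + 2467 = -1298439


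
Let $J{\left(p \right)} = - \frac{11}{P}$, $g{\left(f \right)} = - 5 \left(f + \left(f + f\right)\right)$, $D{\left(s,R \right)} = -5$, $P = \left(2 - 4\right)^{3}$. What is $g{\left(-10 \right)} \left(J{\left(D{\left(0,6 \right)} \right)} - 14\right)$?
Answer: $- \frac{7575}{4} \approx -1893.8$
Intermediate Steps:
$P = -8$ ($P = \left(2 - 4\right)^{3} = \left(-2\right)^{3} = -8$)
$g{\left(f \right)} = - 15 f$ ($g{\left(f \right)} = - 5 \left(f + 2 f\right) = - 5 \cdot 3 f = - 15 f$)
$J{\left(p \right)} = \frac{11}{8}$ ($J{\left(p \right)} = - \frac{11}{-8} = \left(-11\right) \left(- \frac{1}{8}\right) = \frac{11}{8}$)
$g{\left(-10 \right)} \left(J{\left(D{\left(0,6 \right)} \right)} - 14\right) = \left(-15\right) \left(-10\right) \left(\frac{11}{8} - 14\right) = 150 \left(- \frac{101}{8}\right) = - \frac{7575}{4}$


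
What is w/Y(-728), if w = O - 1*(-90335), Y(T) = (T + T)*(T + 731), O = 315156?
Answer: -405491/4368 ≈ -92.832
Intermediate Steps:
Y(T) = 2*T*(731 + T) (Y(T) = (2*T)*(731 + T) = 2*T*(731 + T))
w = 405491 (w = 315156 - 1*(-90335) = 315156 + 90335 = 405491)
w/Y(-728) = 405491/((2*(-728)*(731 - 728))) = 405491/((2*(-728)*3)) = 405491/(-4368) = 405491*(-1/4368) = -405491/4368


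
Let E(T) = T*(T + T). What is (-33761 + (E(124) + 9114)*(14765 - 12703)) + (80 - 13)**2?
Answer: 82174420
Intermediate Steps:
E(T) = 2*T**2 (E(T) = T*(2*T) = 2*T**2)
(-33761 + (E(124) + 9114)*(14765 - 12703)) + (80 - 13)**2 = (-33761 + (2*124**2 + 9114)*(14765 - 12703)) + (80 - 13)**2 = (-33761 + (2*15376 + 9114)*2062) + 67**2 = (-33761 + (30752 + 9114)*2062) + 4489 = (-33761 + 39866*2062) + 4489 = (-33761 + 82203692) + 4489 = 82169931 + 4489 = 82174420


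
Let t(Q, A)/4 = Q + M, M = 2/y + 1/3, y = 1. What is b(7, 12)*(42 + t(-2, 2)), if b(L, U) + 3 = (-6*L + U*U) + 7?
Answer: 13780/3 ≈ 4593.3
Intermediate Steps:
M = 7/3 (M = 2/1 + 1/3 = 2*1 + 1*(1/3) = 2 + 1/3 = 7/3 ≈ 2.3333)
b(L, U) = 4 + U**2 - 6*L (b(L, U) = -3 + ((-6*L + U*U) + 7) = -3 + ((-6*L + U**2) + 7) = -3 + ((U**2 - 6*L) + 7) = -3 + (7 + U**2 - 6*L) = 4 + U**2 - 6*L)
t(Q, A) = 28/3 + 4*Q (t(Q, A) = 4*(Q + 7/3) = 4*(7/3 + Q) = 28/3 + 4*Q)
b(7, 12)*(42 + t(-2, 2)) = (4 + 12**2 - 6*7)*(42 + (28/3 + 4*(-2))) = (4 + 144 - 42)*(42 + (28/3 - 8)) = 106*(42 + 4/3) = 106*(130/3) = 13780/3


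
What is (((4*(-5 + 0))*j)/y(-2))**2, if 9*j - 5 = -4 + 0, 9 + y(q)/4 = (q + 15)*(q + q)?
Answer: 25/301401 ≈ 8.2946e-5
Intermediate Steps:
y(q) = -36 + 8*q*(15 + q) (y(q) = -36 + 4*((q + 15)*(q + q)) = -36 + 4*((15 + q)*(2*q)) = -36 + 4*(2*q*(15 + q)) = -36 + 8*q*(15 + q))
j = 1/9 (j = 5/9 + (-4 + 0)/9 = 5/9 + (1/9)*(-4) = 5/9 - 4/9 = 1/9 ≈ 0.11111)
(((4*(-5 + 0))*j)/y(-2))**2 = (((4*(-5 + 0))*(1/9))/(-36 + 8*(-2)**2 + 120*(-2)))**2 = (((4*(-5))*(1/9))/(-36 + 8*4 - 240))**2 = ((-20*1/9)/(-36 + 32 - 240))**2 = (-20/9/(-244))**2 = (-20/9*(-1/244))**2 = (5/549)**2 = 25/301401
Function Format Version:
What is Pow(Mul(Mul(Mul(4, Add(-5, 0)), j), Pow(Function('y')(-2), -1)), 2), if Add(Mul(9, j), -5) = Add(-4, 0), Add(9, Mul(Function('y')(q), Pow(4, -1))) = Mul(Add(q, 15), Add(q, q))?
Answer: Rational(25, 301401) ≈ 8.2946e-5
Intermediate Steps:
Function('y')(q) = Add(-36, Mul(8, q, Add(15, q))) (Function('y')(q) = Add(-36, Mul(4, Mul(Add(q, 15), Add(q, q)))) = Add(-36, Mul(4, Mul(Add(15, q), Mul(2, q)))) = Add(-36, Mul(4, Mul(2, q, Add(15, q)))) = Add(-36, Mul(8, q, Add(15, q))))
j = Rational(1, 9) (j = Add(Rational(5, 9), Mul(Rational(1, 9), Add(-4, 0))) = Add(Rational(5, 9), Mul(Rational(1, 9), -4)) = Add(Rational(5, 9), Rational(-4, 9)) = Rational(1, 9) ≈ 0.11111)
Pow(Mul(Mul(Mul(4, Add(-5, 0)), j), Pow(Function('y')(-2), -1)), 2) = Pow(Mul(Mul(Mul(4, Add(-5, 0)), Rational(1, 9)), Pow(Add(-36, Mul(8, Pow(-2, 2)), Mul(120, -2)), -1)), 2) = Pow(Mul(Mul(Mul(4, -5), Rational(1, 9)), Pow(Add(-36, Mul(8, 4), -240), -1)), 2) = Pow(Mul(Mul(-20, Rational(1, 9)), Pow(Add(-36, 32, -240), -1)), 2) = Pow(Mul(Rational(-20, 9), Pow(-244, -1)), 2) = Pow(Mul(Rational(-20, 9), Rational(-1, 244)), 2) = Pow(Rational(5, 549), 2) = Rational(25, 301401)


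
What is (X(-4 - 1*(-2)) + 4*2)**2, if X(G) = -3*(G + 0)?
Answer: 196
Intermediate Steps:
X(G) = -3*G
(X(-4 - 1*(-2)) + 4*2)**2 = (-3*(-4 - 1*(-2)) + 4*2)**2 = (-3*(-4 + 2) + 8)**2 = (-3*(-2) + 8)**2 = (6 + 8)**2 = 14**2 = 196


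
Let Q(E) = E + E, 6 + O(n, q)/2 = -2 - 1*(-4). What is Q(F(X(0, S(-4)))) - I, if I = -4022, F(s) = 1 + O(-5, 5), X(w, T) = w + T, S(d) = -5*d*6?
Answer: 4008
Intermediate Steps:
O(n, q) = -8 (O(n, q) = -12 + 2*(-2 - 1*(-4)) = -12 + 2*(-2 + 4) = -12 + 2*2 = -12 + 4 = -8)
S(d) = -30*d
X(w, T) = T + w
F(s) = -7 (F(s) = 1 - 8 = -7)
Q(E) = 2*E
Q(F(X(0, S(-4)))) - I = 2*(-7) - 1*(-4022) = -14 + 4022 = 4008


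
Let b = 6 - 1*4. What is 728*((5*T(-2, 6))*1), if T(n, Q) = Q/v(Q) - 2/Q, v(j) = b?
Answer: 29120/3 ≈ 9706.7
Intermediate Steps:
b = 2 (b = 6 - 4 = 2)
v(j) = 2
T(n, Q) = Q/2 - 2/Q
728*((5*T(-2, 6))*1) = 728*((5*((½)*6 - 2/6))*1) = 728*((5*(3 - 2*⅙))*1) = 728*((5*(3 - ⅓))*1) = 728*((5*(8/3))*1) = 728*((40/3)*1) = 728*(40/3) = 29120/3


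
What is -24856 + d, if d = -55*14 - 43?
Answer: -25669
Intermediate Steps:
d = -813 (d = -770 - 43 = -813)
-24856 + d = -24856 - 813 = -25669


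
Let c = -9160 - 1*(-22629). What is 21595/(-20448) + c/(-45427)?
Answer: -1256410177/928891296 ≈ -1.3526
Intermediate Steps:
c = 13469 (c = -9160 + 22629 = 13469)
21595/(-20448) + c/(-45427) = 21595/(-20448) + 13469/(-45427) = 21595*(-1/20448) + 13469*(-1/45427) = -21595/20448 - 13469/45427 = -1256410177/928891296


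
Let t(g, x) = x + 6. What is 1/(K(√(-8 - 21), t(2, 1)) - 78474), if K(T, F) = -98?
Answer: -1/78572 ≈ -1.2727e-5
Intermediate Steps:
t(g, x) = 6 + x
1/(K(√(-8 - 21), t(2, 1)) - 78474) = 1/(-98 - 78474) = 1/(-78572) = -1/78572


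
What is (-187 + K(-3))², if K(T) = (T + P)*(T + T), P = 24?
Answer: 97969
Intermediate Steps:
K(T) = 2*T*(24 + T) (K(T) = (T + 24)*(T + T) = (24 + T)*(2*T) = 2*T*(24 + T))
(-187 + K(-3))² = (-187 + 2*(-3)*(24 - 3))² = (-187 + 2*(-3)*21)² = (-187 - 126)² = (-313)² = 97969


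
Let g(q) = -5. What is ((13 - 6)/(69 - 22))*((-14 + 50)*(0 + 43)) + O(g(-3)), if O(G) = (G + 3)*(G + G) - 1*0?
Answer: 11776/47 ≈ 250.55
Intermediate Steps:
O(G) = 2*G*(3 + G) (O(G) = (3 + G)*(2*G) + 0 = 2*G*(3 + G) + 0 = 2*G*(3 + G))
((13 - 6)/(69 - 22))*((-14 + 50)*(0 + 43)) + O(g(-3)) = ((13 - 6)/(69 - 22))*((-14 + 50)*(0 + 43)) + 2*(-5)*(3 - 5) = (7/47)*(36*43) + 2*(-5)*(-2) = (7*(1/47))*1548 + 20 = (7/47)*1548 + 20 = 10836/47 + 20 = 11776/47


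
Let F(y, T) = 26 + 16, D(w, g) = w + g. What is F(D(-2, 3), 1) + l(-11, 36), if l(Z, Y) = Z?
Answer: 31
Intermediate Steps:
D(w, g) = g + w
F(y, T) = 42
F(D(-2, 3), 1) + l(-11, 36) = 42 - 11 = 31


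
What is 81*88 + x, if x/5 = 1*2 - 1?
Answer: 7133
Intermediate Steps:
x = 5 (x = 5*(1*2 - 1) = 5*(2 - 1) = 5*1 = 5)
81*88 + x = 81*88 + 5 = 7128 + 5 = 7133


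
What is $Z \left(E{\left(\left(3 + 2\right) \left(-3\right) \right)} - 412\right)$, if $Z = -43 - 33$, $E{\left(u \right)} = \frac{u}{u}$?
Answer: $31236$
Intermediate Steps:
$E{\left(u \right)} = 1$
$Z = -76$ ($Z = -43 - 33 = -76$)
$Z \left(E{\left(\left(3 + 2\right) \left(-3\right) \right)} - 412\right) = - 76 \left(1 - 412\right) = \left(-76\right) \left(-411\right) = 31236$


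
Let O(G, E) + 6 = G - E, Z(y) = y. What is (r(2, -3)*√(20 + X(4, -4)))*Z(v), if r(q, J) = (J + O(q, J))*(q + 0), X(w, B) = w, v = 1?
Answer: -16*√6 ≈ -39.192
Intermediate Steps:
O(G, E) = -6 + G - E (O(G, E) = -6 + (G - E) = -6 + G - E)
r(q, J) = q*(-6 + q) (r(q, J) = (J + (-6 + q - J))*(q + 0) = (-6 + q)*q = q*(-6 + q))
(r(2, -3)*√(20 + X(4, -4)))*Z(v) = ((2*(-6 + 2))*√(20 + 4))*1 = ((2*(-4))*√24)*1 = -16*√6*1 = -16*√6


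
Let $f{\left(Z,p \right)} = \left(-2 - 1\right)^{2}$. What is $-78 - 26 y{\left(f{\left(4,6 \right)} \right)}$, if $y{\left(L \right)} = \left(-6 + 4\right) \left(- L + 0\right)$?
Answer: $-546$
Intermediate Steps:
$f{\left(Z,p \right)} = 9$ ($f{\left(Z,p \right)} = \left(-3\right)^{2} = 9$)
$y{\left(L \right)} = 2 L$ ($y{\left(L \right)} = - 2 \left(- L\right) = 2 L$)
$-78 - 26 y{\left(f{\left(4,6 \right)} \right)} = -78 - 26 \cdot 2 \cdot 9 = -78 - 468 = -546$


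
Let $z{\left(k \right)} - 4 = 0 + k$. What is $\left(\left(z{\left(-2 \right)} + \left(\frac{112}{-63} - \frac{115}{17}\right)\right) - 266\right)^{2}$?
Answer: $\frac{1738806601}{23409} \approx 74279.0$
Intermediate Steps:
$z{\left(k \right)} = 4 + k$ ($z{\left(k \right)} = 4 + \left(0 + k\right) = 4 + k$)
$\left(\left(z{\left(-2 \right)} + \left(\frac{112}{-63} - \frac{115}{17}\right)\right) - 266\right)^{2} = \left(\left(\left(4 - 2\right) + \left(\frac{112}{-63} - \frac{115}{17}\right)\right) - 266\right)^{2} = \left(\left(2 + \left(112 \left(- \frac{1}{63}\right) - \frac{115}{17}\right)\right) - 266\right)^{2} = \left(\left(2 - \frac{1307}{153}\right) - 266\right)^{2} = \left(- \frac{1001}{153} - 266\right)^{2} = \left(- \frac{41699}{153}\right)^{2} = \frac{1738806601}{23409}$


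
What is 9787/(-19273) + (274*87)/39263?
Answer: 75162793/756715799 ≈ 0.099328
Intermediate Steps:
9787/(-19273) + (274*87)/39263 = 9787*(-1/19273) + 23838*(1/39263) = -9787/19273 + 23838/39263 = 75162793/756715799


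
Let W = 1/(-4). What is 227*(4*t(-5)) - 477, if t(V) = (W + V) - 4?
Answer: -8876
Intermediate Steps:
W = -¼ ≈ -0.25000
t(V) = -17/4 + V (t(V) = (-¼ + V) - 4 = -17/4 + V)
227*(4*t(-5)) - 477 = 227*(4*(-17/4 - 5)) - 477 = 227*(4*(-37/4)) - 477 = 227*(-37) - 477 = -8399 - 477 = -8876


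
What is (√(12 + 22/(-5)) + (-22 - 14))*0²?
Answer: 0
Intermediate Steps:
(√(12 + 22/(-5)) + (-22 - 14))*0² = (√(12 + 22*(-⅕)) - 36)*0 = (√(12 - 22/5) - 36)*0 = (√(38/5) - 36)*0 = (√190/5 - 36)*0 = (-36 + √190/5)*0 = 0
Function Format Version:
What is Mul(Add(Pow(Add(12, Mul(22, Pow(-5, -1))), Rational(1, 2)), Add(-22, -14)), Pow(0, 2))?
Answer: 0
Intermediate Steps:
Mul(Add(Pow(Add(12, Mul(22, Pow(-5, -1))), Rational(1, 2)), Add(-22, -14)), Pow(0, 2)) = Mul(Add(Pow(Add(12, Mul(22, Rational(-1, 5))), Rational(1, 2)), -36), 0) = Mul(Add(Pow(Add(12, Rational(-22, 5)), Rational(1, 2)), -36), 0) = Mul(Add(Pow(Rational(38, 5), Rational(1, 2)), -36), 0) = Mul(Add(Mul(Rational(1, 5), Pow(190, Rational(1, 2))), -36), 0) = Mul(Add(-36, Mul(Rational(1, 5), Pow(190, Rational(1, 2)))), 0) = 0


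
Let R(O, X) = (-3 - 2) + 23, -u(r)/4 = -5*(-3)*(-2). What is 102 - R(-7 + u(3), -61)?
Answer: 84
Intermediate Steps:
u(r) = 120 (u(r) = -4*(-5*(-3))*(-2) = -60*(-2) = -4*(-30) = 120)
R(O, X) = 18 (R(O, X) = -5 + 23 = 18)
102 - R(-7 + u(3), -61) = 102 - 1*18 = 102 - 18 = 84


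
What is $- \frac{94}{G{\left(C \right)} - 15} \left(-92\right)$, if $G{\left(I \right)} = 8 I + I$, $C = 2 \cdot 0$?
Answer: $- \frac{8648}{15} \approx -576.53$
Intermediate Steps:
$C = 0$
$G{\left(I \right)} = 9 I$
$- \frac{94}{G{\left(C \right)} - 15} \left(-92\right) = - \frac{94}{9 \cdot 0 - 15} \left(-92\right) = - \frac{94}{0 - 15} \left(-92\right) = - \frac{94}{-15} \left(-92\right) = \left(-94\right) \left(- \frac{1}{15}\right) \left(-92\right) = \frac{94}{15} \left(-92\right) = - \frac{8648}{15}$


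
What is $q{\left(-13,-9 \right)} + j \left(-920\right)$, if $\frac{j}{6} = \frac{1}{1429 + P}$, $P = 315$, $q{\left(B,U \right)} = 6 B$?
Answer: $- \frac{8847}{109} \approx -81.165$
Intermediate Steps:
$j = \frac{3}{872}$ ($j = \frac{6}{1429 + 315} = \frac{6}{1744} = 6 \cdot \frac{1}{1744} = \frac{3}{872} \approx 0.0034404$)
$q{\left(-13,-9 \right)} + j \left(-920\right) = 6 \left(-13\right) + \frac{3}{872} \left(-920\right) = -78 - \frac{345}{109} = - \frac{8847}{109}$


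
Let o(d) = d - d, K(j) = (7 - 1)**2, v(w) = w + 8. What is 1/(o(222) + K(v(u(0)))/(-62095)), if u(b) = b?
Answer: -62095/36 ≈ -1724.9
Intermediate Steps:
v(w) = 8 + w
K(j) = 36 (K(j) = 6**2 = 36)
o(d) = 0
1/(o(222) + K(v(u(0)))/(-62095)) = 1/(0 + 36/(-62095)) = 1/(0 + 36*(-1/62095)) = 1/(0 - 36/62095) = 1/(-36/62095) = -62095/36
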